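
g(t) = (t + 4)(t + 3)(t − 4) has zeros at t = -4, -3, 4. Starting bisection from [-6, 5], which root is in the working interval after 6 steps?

midpoint -0.5: g = -39.375 < 0 → [-0.5, 5]
midpoint 2.25: g = -57.421875 < 0 → [2.25, 5]
midpoint 3.625: g = -18.943359 < 0 → [3.625, 5]
midpoint 4.3125: g = 18.9954 > 0 → [3.625, 4.3125]
midpoint 3.96875: g = -1.7354 < 0 → [3.96875, 4.3125]
midpoint 4.140625: g = 8.1744 > 0 → [3.96875, 4.140625]

4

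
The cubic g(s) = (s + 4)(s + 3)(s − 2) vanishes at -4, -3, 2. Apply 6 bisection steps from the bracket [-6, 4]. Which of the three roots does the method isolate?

2

m = -1, g(m) = -18 (−); new bracket [-1, 4]
m = 1.5, g(m) = -12.375 (−); new bracket [1.5, 4]
m = 2.75, g(m) = 29.109375 (+); new bracket [1.5, 2.75]
m = 2.125, g(m) = 3.9238 (+); new bracket [1.5, 2.125]
m = 1.8125, g(m) = -5.2449 (−); new bracket [1.8125, 2.125]
m = 1.96875, g(m) = -0.9268 (−); new bracket [1.96875, 2.125]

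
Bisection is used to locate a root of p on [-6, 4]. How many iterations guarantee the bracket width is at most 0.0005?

Width after n steps is 10/2^n. Need 2^n ≥ 10/0.0005 = 20000.
2^14 = 16384 < 20000 ≤ 2^15 = 32768, so n = 15.

15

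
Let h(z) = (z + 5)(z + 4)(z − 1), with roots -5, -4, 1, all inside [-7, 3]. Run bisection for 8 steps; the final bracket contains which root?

midpoint -2: h = -18 < 0 → [-2, 3]
midpoint 0.5: h = -12.375 < 0 → [0.5, 3]
midpoint 1.75: h = 29.109375 > 0 → [0.5, 1.75]
midpoint 1.125: h = 3.9238 > 0 → [0.5, 1.125]
midpoint 0.8125: h = -5.2449 < 0 → [0.8125, 1.125]
midpoint 0.96875: h = -0.9268 < 0 → [0.96875, 1.125]
midpoint 1.046875: h = 1.4305 > 0 → [0.96875, 1.046875]
midpoint 1.0078125: h = 0.235 > 0 → [0.96875, 1.0078125]

1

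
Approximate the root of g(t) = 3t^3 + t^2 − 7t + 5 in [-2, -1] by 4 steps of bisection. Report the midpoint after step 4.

midpoint -1.5: g = 7.625 > 0 → [-2, -1.5]
midpoint -1.75: g = 4.234375 > 0 → [-2, -1.75]
midpoint -1.875: g = 1.865234 > 0 → [-2, -1.875]
midpoint -1.9375: g = 0.4968 > 0 → [-2, -1.9375]

-1.9375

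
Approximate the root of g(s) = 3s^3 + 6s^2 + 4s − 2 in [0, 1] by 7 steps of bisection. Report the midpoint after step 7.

s = 0.5 gives g = 1.875, positive; keep [0, 0.5]
s = 0.25 gives g = -0.578125, negative; keep [0.25, 0.5]
s = 0.375 gives g = 0.501953, positive; keep [0.25, 0.375]
s = 0.3125 gives g = -0.0725, negative; keep [0.3125, 0.375]
s = 0.34375 gives g = 0.2058, positive; keep [0.3125, 0.34375]
s = 0.328125 gives g = 0.0645, positive; keep [0.3125, 0.328125]
s = 0.3203125 gives g = -0.0046, negative; keep [0.3203125, 0.328125]

0.3203125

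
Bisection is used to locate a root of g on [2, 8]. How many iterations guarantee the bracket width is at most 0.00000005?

Width after n steps is 6/2^n. Need 2^n ≥ 6/0.00000005 = 120000000.
2^26 = 67108864 < 120000000 ≤ 2^27 = 134217728, so n = 27.

27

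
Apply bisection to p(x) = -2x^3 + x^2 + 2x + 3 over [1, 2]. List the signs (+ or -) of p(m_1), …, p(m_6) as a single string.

x = 1.5 gives p = 1.5, positive; keep [1.5, 2]
x = 1.75 gives p = -1.15625, negative; keep [1.5, 1.75]
x = 1.625 gives p = 0.308594, positive; keep [1.625, 1.75]
x = 1.6875 gives p = -0.3882, negative; keep [1.625, 1.6875]
x = 1.65625 gives p = -0.0311, negative; keep [1.625, 1.65625]
x = 1.640625 gives p = 0.1409, positive; keep [1.640625, 1.65625]

+-+--+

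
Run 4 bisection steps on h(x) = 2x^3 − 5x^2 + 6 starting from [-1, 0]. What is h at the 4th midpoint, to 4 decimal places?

-0.0425

m = -0.5, h(m) = 4.5 (+); new bracket [-1, -0.5]
m = -0.75, h(m) = 2.34375 (+); new bracket [-1, -0.75]
m = -0.875, h(m) = 0.832031 (+); new bracket [-1, -0.875]
m = -0.9375, h(m) = -0.0425 (−); new bracket [-0.9375, -0.875]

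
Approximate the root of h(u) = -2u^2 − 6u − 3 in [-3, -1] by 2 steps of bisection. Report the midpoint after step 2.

-2.5

u = -2 gives h = 1, positive; keep [-3, -2]
u = -2.5 gives h = -0.5, negative; keep [-2.5, -2]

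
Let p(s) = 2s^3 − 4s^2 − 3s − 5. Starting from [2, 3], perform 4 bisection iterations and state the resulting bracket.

m = 2.5, p(m) = -6.25 (−); new bracket [2.5, 3]
m = 2.75, p(m) = -1.90625 (−); new bracket [2.75, 3]
m = 2.875, p(m) = 0.839844 (+); new bracket [2.75, 2.875]
m = 2.8125, p(m) = -0.5835 (−); new bracket [2.8125, 2.875]

[2.8125, 2.875]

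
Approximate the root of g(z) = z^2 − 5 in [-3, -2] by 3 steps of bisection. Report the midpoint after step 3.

-2.125

midpoint -2.5: g = 1.25 > 0 → [-2.5, -2]
midpoint -2.25: g = 0.0625 > 0 → [-2.25, -2]
midpoint -2.125: g = -0.484375 < 0 → [-2.25, -2.125]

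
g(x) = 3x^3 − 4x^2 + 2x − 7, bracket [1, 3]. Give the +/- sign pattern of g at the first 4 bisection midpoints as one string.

+-+-

g(2) = 5 > 0, so the root lies in [1, 2]
g(1.5) = -2.875 < 0, so the root lies in [1.5, 2]
g(1.75) = 0.328125 > 0, so the root lies in [1.5, 1.75]
g(1.625) = -1.4395 < 0, so the root lies in [1.625, 1.75]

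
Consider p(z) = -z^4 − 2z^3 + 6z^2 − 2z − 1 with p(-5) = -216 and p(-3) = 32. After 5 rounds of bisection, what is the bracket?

midpoint -4: p = -25 < 0 → [-4, -3]
midpoint -3.5: p = 15.1875 > 0 → [-4, -3.5]
midpoint -3.75: p = -1.410156 < 0 → [-3.75, -3.5]
midpoint -3.625: p = 7.6873 > 0 → [-3.75, -3.625]
midpoint -3.6875: p = 3.3474 > 0 → [-3.75, -3.6875]

[-3.75, -3.6875]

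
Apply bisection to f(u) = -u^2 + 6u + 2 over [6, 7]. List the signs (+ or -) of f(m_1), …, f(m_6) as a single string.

-+-+--

u = 6.5 gives f = -1.25, negative; keep [6, 6.5]
u = 6.25 gives f = 0.4375, positive; keep [6.25, 6.5]
u = 6.375 gives f = -0.390625, negative; keep [6.25, 6.375]
u = 6.3125 gives f = 0.0273, positive; keep [6.3125, 6.375]
u = 6.34375 gives f = -0.1807, negative; keep [6.3125, 6.34375]
u = 6.328125 gives f = -0.0764, negative; keep [6.3125, 6.328125]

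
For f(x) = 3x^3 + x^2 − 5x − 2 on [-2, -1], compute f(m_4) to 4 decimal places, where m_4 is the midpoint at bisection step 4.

0.3240

midpoint -1.5: f = -2.375 < 0 → [-1.5, -1]
midpoint -1.25: f = -0.046875 < 0 → [-1.25, -1]
midpoint -1.125: f = 0.619141 > 0 → [-1.25, -1.125]
midpoint -1.1875: f = 0.324 > 0 → [-1.25, -1.1875]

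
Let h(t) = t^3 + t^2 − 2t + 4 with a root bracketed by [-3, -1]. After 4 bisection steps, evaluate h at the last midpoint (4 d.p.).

0.9941

h(-2) = 4 > 0, so the root lies in [-3, -2]
h(-2.5) = -0.375 < 0, so the root lies in [-2.5, -2]
h(-2.25) = 2.171875 > 0, so the root lies in [-2.5, -2.25]
h(-2.375) = 0.9941 > 0, so the root lies in [-2.5, -2.375]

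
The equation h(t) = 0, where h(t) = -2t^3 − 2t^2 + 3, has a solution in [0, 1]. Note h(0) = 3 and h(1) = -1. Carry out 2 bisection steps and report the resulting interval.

[0.75, 1]

t = 0.5 gives h = 2.25, positive; keep [0.5, 1]
t = 0.75 gives h = 1.03125, positive; keep [0.75, 1]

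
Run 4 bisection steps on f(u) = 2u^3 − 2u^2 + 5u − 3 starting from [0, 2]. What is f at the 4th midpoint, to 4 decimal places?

-0.1680

f(1) = 2 > 0, so the root lies in [0, 1]
f(0.5) = -0.75 < 0, so the root lies in [0.5, 1]
f(0.75) = 0.46875 > 0, so the root lies in [0.5, 0.75]
f(0.625) = -0.168 < 0, so the root lies in [0.625, 0.75]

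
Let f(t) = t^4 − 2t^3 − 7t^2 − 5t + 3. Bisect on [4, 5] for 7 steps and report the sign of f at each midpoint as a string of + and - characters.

f(4.5) = 66.5625 > 0, so the root lies in [4, 4.5]
f(4.25) = 28.035156 > 0, so the root lies in [4, 4.25]
f(4.125) = 12.418213 > 0, so the root lies in [4, 4.125]
f(4.0625) = 5.4448 > 0, so the root lies in [4, 4.0625]
f(4.03125) = 2.1577 > 0, so the root lies in [4, 4.03125]
f(4.015625) = 0.5628 > 0, so the root lies in [4, 4.015625]
f(4.0078125) = -0.2226 < 0, so the root lies in [4.0078125, 4.015625]

++++++-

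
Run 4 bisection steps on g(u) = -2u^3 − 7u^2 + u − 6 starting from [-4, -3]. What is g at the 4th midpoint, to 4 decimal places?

midpoint -3.5: g = -9.5 < 0 → [-4, -3.5]
midpoint -3.75: g = -2.71875 < 0 → [-4, -3.75]
midpoint -3.875: g = 1.386719 > 0 → [-3.875, -3.75]
midpoint -3.8125: g = -0.728 < 0 → [-3.875, -3.8125]

-0.7280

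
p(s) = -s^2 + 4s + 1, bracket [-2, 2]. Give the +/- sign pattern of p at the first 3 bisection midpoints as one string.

+--

p(0) = 1 > 0, so the root lies in [-2, 0]
p(-1) = -4 < 0, so the root lies in [-1, 0]
p(-0.5) = -1.25 < 0, so the root lies in [-0.5, 0]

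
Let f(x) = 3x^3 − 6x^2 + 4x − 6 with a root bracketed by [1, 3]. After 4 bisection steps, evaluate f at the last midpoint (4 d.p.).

midpoint 2: f = 2 > 0 → [1, 2]
midpoint 1.5: f = -3.375 < 0 → [1.5, 2]
midpoint 1.75: f = -1.296875 < 0 → [1.75, 2]
midpoint 1.875: f = 0.1816 > 0 → [1.75, 1.875]

0.1816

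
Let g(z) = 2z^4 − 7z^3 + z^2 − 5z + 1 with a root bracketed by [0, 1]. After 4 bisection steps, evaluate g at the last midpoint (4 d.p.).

g(0.5) = -2 < 0, so the root lies in [0, 0.5]
g(0.25) = -0.289062 < 0, so the root lies in [0, 0.25]
g(0.125) = 0.377441 > 0, so the root lies in [0.125, 0.25]
g(0.1875) = 0.054 > 0, so the root lies in [0.1875, 0.25]

0.0540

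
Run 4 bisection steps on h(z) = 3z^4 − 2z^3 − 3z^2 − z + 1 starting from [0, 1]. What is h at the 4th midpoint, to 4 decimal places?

-0.0693

midpoint 0.5: h = -0.3125 < 0 → [0, 0.5]
midpoint 0.25: h = 0.542969 > 0 → [0.25, 0.5]
midpoint 0.375: h = 0.156982 > 0 → [0.375, 0.5]
midpoint 0.4375: h = -0.0693 < 0 → [0.375, 0.4375]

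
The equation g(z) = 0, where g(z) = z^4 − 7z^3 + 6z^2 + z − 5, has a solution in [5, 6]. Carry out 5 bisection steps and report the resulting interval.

[5.96875, 6]

m = 5.5, g(m) = -67.5625 (−); new bracket [5.5, 6]
m = 5.75, g(m) = -38.511719 (−); new bracket [5.75, 6]
m = 5.875, g(m) = -20.157959 (−); new bracket [5.875, 6]
m = 5.9375, g(m) = -9.9416 (−); new bracket [5.9375, 6]
m = 5.96875, g(m) = -4.563 (−); new bracket [5.96875, 6]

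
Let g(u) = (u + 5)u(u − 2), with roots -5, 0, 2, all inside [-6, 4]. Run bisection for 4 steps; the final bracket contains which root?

m = -1, g(m) = 12 (+); new bracket [-6, -1]
m = -3.5, g(m) = 28.875 (+); new bracket [-6, -3.5]
m = -4.75, g(m) = 8.015625 (+); new bracket [-6, -4.75]
m = -5.375, g(m) = -14.8652 (−); new bracket [-5.375, -4.75]

-5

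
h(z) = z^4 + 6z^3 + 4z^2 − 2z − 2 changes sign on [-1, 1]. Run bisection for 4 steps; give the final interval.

[0.625, 0.75]

h(0) = -2 < 0, so the root lies in [0, 1]
h(0.5) = -1.1875 < 0, so the root lies in [0.5, 1]
h(0.75) = 1.597656 > 0, so the root lies in [0.5, 0.75]
h(0.625) = -0.0701 < 0, so the root lies in [0.625, 0.75]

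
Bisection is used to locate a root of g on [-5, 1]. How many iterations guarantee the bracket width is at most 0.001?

Width after n steps is 6/2^n. Need 2^n ≥ 6/0.001 = 6000.
2^12 = 4096 < 6000 ≤ 2^13 = 8192, so n = 13.

13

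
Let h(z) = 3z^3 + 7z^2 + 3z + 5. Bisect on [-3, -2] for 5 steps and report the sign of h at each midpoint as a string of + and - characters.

--+++

z = -2.5 gives h = -5.625, negative; keep [-2.5, -2]
z = -2.25 gives h = -0.484375, negative; keep [-2.25, -2]
z = -2.125 gives h = 1.447266, positive; keep [-2.25, -2.125]
z = -2.1875 gives h = 0.531, positive; keep [-2.25, -2.1875]
z = -2.21875 gives h = 0.036, positive; keep [-2.25, -2.21875]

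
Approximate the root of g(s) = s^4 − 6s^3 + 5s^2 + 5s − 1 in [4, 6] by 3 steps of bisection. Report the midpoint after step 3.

m = 5, g(m) = 24 (+); new bracket [4, 5]
m = 4.5, g(m) = -13.9375 (−); new bracket [4.5, 5]
m = 4.75, g(m) = 1.597656 (+); new bracket [4.5, 4.75]

4.75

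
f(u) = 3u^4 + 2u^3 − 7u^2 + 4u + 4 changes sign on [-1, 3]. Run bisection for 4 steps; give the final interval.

[-0.75, -0.5]

midpoint 1: f = 6 > 0 → [-1, 1]
midpoint 0: f = 4 > 0 → [-1, 0]
midpoint -0.5: f = 0.1875 > 0 → [-1, -0.5]
midpoint -0.75: f = -2.832 < 0 → [-0.75, -0.5]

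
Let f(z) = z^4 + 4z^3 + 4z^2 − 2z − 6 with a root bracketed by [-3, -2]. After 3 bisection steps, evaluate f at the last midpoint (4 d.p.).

m = -2.5, f(m) = 0.5625 (+); new bracket [-2.5, -2]
m = -2.25, f(m) = -1.183594 (−); new bracket [-2.5, -2.25]
m = -2.375, f(m) = -0.456787 (−); new bracket [-2.5, -2.375]

-0.4568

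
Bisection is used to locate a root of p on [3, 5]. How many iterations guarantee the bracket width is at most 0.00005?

16

Width after n steps is 2/2^n. Need 2^n ≥ 2/0.00005 = 40000.
2^15 = 32768 < 40000 ≤ 2^16 = 65536, so n = 16.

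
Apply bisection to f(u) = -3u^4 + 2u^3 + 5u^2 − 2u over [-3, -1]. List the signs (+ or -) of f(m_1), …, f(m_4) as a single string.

---+

u = -2 gives f = -40, negative; keep [-2, -1]
u = -1.5 gives f = -7.6875, negative; keep [-1.5, -1]
u = -1.25 gives f = -0.917969, negative; keep [-1.25, -1]
u = -1.125 gives f = 0.925, positive; keep [-1.25, -1.125]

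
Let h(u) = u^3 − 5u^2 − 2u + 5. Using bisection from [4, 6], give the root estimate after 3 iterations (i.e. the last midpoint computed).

m = 5, h(m) = -5 (−); new bracket [5, 6]
m = 5.5, h(m) = 9.125 (+); new bracket [5, 5.5]
m = 5.25, h(m) = 1.390625 (+); new bracket [5, 5.25]

5.25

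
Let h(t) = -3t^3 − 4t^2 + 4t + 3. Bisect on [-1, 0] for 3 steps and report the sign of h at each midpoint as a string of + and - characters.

+--

h(-0.5) = 0.375 > 0, so the root lies in [-1, -0.5]
h(-0.75) = -0.984375 < 0, so the root lies in [-0.75, -0.5]
h(-0.625) = -0.330078 < 0, so the root lies in [-0.625, -0.5]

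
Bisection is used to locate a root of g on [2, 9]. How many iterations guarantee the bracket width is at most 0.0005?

Width after n steps is 7/2^n. Need 2^n ≥ 7/0.0005 = 14000.
2^13 = 8192 < 14000 ≤ 2^14 = 16384, so n = 14.

14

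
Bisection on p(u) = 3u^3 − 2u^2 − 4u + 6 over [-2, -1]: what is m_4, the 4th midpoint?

u = -1.5 gives p = -2.625, negative; keep [-1.5, -1]
u = -1.25 gives p = 2.015625, positive; keep [-1.5, -1.25]
u = -1.375 gives p = -0.080078, negative; keep [-1.375, -1.25]
u = -1.3125 gives p = 1.0217, positive; keep [-1.375, -1.3125]

-1.3125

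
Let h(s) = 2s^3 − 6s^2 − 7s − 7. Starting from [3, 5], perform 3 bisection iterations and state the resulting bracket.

s = 4 gives h = -3, negative; keep [4, 5]
s = 4.5 gives h = 22.25, positive; keep [4, 4.5]
s = 4.25 gives h = 8.40625, positive; keep [4, 4.25]

[4, 4.25]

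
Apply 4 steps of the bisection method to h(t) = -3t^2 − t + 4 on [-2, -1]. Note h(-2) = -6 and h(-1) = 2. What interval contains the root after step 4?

[-1.375, -1.3125]

t = -1.5 gives h = -1.25, negative; keep [-1.5, -1]
t = -1.25 gives h = 0.5625, positive; keep [-1.5, -1.25]
t = -1.375 gives h = -0.296875, negative; keep [-1.375, -1.25]
t = -1.3125 gives h = 0.1445, positive; keep [-1.375, -1.3125]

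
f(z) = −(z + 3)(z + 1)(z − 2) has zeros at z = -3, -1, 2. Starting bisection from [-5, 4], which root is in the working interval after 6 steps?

2

z = -0.5 gives f = 3.125, positive; keep [-0.5, 4]
z = 1.75 gives f = 3.265625, positive; keep [1.75, 4]
z = 2.875 gives f = -19.919922, negative; keep [1.75, 2.875]
z = 2.3125 gives f = -5.4993, negative; keep [1.75, 2.3125]
z = 2.03125 gives f = -0.4766, negative; keep [1.75, 2.03125]
z = 1.890625 gives f = 1.5462, positive; keep [1.890625, 2.03125]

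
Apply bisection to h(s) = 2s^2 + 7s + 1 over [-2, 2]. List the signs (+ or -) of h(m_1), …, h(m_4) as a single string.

+---

h(0) = 1 > 0, so the root lies in [-2, 0]
h(-1) = -4 < 0, so the root lies in [-1, 0]
h(-0.5) = -2 < 0, so the root lies in [-0.5, 0]
h(-0.25) = -0.625 < 0, so the root lies in [-0.25, 0]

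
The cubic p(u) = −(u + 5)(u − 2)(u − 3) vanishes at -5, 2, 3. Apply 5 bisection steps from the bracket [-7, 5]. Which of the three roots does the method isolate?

u = -1 gives p = -48, negative; keep [-7, -1]
u = -4 gives p = -42, negative; keep [-7, -4]
u = -5.5 gives p = 31.875, positive; keep [-5.5, -4]
u = -4.75 gives p = -13.0781, negative; keep [-5.5, -4.75]
u = -5.125 gives p = 7.2363, positive; keep [-5.125, -4.75]

-5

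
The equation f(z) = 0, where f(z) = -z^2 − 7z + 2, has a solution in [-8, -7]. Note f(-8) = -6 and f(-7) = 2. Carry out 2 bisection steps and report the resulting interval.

[-7.5, -7.25]

z = -7.5 gives f = -1.75, negative; keep [-7.5, -7]
z = -7.25 gives f = 0.1875, positive; keep [-7.5, -7.25]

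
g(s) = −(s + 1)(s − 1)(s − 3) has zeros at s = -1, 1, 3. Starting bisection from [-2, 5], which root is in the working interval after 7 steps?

3

s = 1.5 gives g = 1.875, positive; keep [1.5, 5]
s = 3.25 gives g = -2.390625, negative; keep [1.5, 3.25]
s = 2.375 gives g = 2.900391, positive; keep [2.375, 3.25]
s = 2.8125 gives g = 1.2957, positive; keep [2.8125, 3.25]
s = 3.03125 gives g = -0.2559, negative; keep [2.8125, 3.03125]
s = 2.921875 gives g = 0.5889, positive; keep [2.921875, 3.03125]
s = 2.9765625 gives g = 0.1842, positive; keep [2.9765625, 3.03125]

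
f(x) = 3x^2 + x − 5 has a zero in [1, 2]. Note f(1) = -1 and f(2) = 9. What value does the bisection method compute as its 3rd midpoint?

midpoint 1.5: f = 3.25 > 0 → [1, 1.5]
midpoint 1.25: f = 0.9375 > 0 → [1, 1.25]
midpoint 1.125: f = -0.078125 < 0 → [1.125, 1.25]

1.125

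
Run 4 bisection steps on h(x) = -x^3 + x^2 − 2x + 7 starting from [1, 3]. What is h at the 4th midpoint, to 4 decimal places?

0.1738

midpoint 2: h = -1 < 0 → [1, 2]
midpoint 1.5: h = 2.875 > 0 → [1.5, 2]
midpoint 1.75: h = 1.203125 > 0 → [1.75, 2]
midpoint 1.875: h = 0.1738 > 0 → [1.875, 2]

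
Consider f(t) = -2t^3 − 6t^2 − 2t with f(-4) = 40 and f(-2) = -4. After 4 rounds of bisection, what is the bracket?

midpoint -3: f = 6 > 0 → [-3, -2]
midpoint -2.5: f = -1.25 < 0 → [-3, -2.5]
midpoint -2.75: f = 1.71875 > 0 → [-2.75, -2.5]
midpoint -2.625: f = 0.082 > 0 → [-2.625, -2.5]

[-2.625, -2.5]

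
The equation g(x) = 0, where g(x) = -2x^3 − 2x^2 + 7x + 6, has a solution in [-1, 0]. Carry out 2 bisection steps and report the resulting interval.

[-1, -0.75]

m = -0.5, g(m) = 2.25 (+); new bracket [-1, -0.5]
m = -0.75, g(m) = 0.46875 (+); new bracket [-1, -0.75]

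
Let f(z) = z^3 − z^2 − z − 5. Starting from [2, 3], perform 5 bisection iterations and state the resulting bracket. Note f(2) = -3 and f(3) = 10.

midpoint 2.5: f = 1.875 > 0 → [2, 2.5]
midpoint 2.25: f = -0.921875 < 0 → [2.25, 2.5]
midpoint 2.375: f = 0.380859 > 0 → [2.25, 2.375]
midpoint 2.3125: f = -0.2937 < 0 → [2.3125, 2.375]
midpoint 2.34375: f = 0.0377 > 0 → [2.3125, 2.34375]

[2.3125, 2.34375]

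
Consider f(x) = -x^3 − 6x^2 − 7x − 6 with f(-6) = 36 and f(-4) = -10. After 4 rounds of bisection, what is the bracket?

x = -5 gives f = 4, positive; keep [-5, -4]
x = -4.5 gives f = -4.875, negative; keep [-5, -4.5]
x = -4.75 gives f = -0.953125, negative; keep [-5, -4.75]
x = -4.875 gives f = 1.3887, positive; keep [-4.875, -4.75]

[-4.875, -4.75]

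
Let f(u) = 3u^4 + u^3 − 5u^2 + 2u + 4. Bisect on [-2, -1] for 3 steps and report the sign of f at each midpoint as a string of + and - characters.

+--

m = -1.5, f(m) = 1.5625 (+); new bracket [-1.5, -1]
m = -1.25, f(m) = -0.941406 (−); new bracket [-1.5, -1.25]
m = -1.375, f(m) = -0.079346 (−); new bracket [-1.5, -1.375]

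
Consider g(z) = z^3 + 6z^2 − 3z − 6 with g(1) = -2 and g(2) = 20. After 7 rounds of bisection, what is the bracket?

g(1.5) = 6.375 > 0, so the root lies in [1, 1.5]
g(1.25) = 1.578125 > 0, so the root lies in [1, 1.25]
g(1.125) = -0.357422 < 0, so the root lies in [1.125, 1.25]
g(1.1875) = 0.573 > 0, so the root lies in [1.125, 1.1875]
g(1.15625) = 0.0985 > 0, so the root lies in [1.125, 1.15625]
g(1.140625) = -0.1317 < 0, so the root lies in [1.140625, 1.15625]
g(1.1484375) = -0.0172 < 0, so the root lies in [1.1484375, 1.15625]

[1.1484375, 1.15625]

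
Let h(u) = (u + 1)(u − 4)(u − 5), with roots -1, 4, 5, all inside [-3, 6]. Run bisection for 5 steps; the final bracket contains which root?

-1

h(1.5) = 21.875 > 0, so the root lies in [-3, 1.5]
h(-0.75) = 6.828125 > 0, so the root lies in [-3, -0.75]
h(-1.875) = -35.341797 < 0, so the root lies in [-1.875, -0.75]
h(-1.3125) = -10.4797 < 0, so the root lies in [-1.3125, -0.75]
h(-1.03125) = -0.9483 < 0, so the root lies in [-1.03125, -0.75]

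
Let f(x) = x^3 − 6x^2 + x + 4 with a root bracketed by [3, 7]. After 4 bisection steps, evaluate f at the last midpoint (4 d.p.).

x = 5 gives f = -16, negative; keep [5, 7]
x = 6 gives f = 10, positive; keep [5, 6]
x = 5.5 gives f = -5.625, negative; keep [5.5, 6]
x = 5.75 gives f = 1.4844, positive; keep [5.5, 5.75]

1.4844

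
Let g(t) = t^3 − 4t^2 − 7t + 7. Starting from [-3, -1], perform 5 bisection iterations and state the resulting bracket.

g(-2) = -3 < 0, so the root lies in [-2, -1]
g(-1.5) = 5.125 > 0, so the root lies in [-2, -1.5]
g(-1.75) = 1.640625 > 0, so the root lies in [-2, -1.75]
g(-1.875) = -0.5293 < 0, so the root lies in [-1.875, -1.75]
g(-1.8125) = 0.5925 > 0, so the root lies in [-1.875, -1.8125]

[-1.875, -1.8125]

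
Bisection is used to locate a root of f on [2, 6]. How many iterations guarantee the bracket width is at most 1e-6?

22

Width after n steps is 4/2^n. Need 2^n ≥ 4/1e-6 = 4000000.
2^21 = 2097152 < 4000000 ≤ 2^22 = 4194304, so n = 22.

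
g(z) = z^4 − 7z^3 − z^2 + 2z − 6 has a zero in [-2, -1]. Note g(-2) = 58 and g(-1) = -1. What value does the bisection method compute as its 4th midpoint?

midpoint -1.5: g = 17.4375 > 0 → [-1.5, -1]
midpoint -1.25: g = 6.050781 > 0 → [-1.25, -1]
midpoint -1.125: g = 2.052979 > 0 → [-1.125, -1]
midpoint -1.0625: g = 0.4168 > 0 → [-1.0625, -1]

-1.0625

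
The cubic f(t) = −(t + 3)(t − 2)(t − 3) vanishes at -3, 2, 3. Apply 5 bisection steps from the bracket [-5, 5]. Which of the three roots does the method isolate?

f(0) = -18 < 0, so the root lies in [-5, 0]
f(-2.5) = -12.375 < 0, so the root lies in [-5, -2.5]
f(-3.75) = 29.109375 > 0, so the root lies in [-3.75, -2.5]
f(-3.125) = 3.9238 > 0, so the root lies in [-3.125, -2.5]
f(-2.8125) = -5.2449 < 0, so the root lies in [-3.125, -2.8125]

-3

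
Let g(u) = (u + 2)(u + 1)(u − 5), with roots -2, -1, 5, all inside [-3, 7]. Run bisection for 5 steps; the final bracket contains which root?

midpoint 2: g = -36 < 0 → [2, 7]
midpoint 4.5: g = -17.875 < 0 → [4.5, 7]
midpoint 5.75: g = 39.234375 > 0 → [4.5, 5.75]
midpoint 5.125: g = 5.4551 > 0 → [4.5, 5.125]
midpoint 4.8125: g = -7.4246 < 0 → [4.8125, 5.125]

5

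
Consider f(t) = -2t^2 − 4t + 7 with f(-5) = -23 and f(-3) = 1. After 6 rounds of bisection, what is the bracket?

f(-4) = -9 < 0, so the root lies in [-4, -3]
f(-3.5) = -3.5 < 0, so the root lies in [-3.5, -3]
f(-3.25) = -1.125 < 0, so the root lies in [-3.25, -3]
f(-3.125) = -0.0312 < 0, so the root lies in [-3.125, -3]
f(-3.0625) = 0.4922 > 0, so the root lies in [-3.125, -3.0625]
f(-3.09375) = 0.2324 > 0, so the root lies in [-3.125, -3.09375]

[-3.125, -3.09375]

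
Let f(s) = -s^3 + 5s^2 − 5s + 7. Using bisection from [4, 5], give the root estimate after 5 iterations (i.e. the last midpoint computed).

4.21875

f(4.5) = -5.375 < 0, so the root lies in [4, 4.5]
f(4.25) = -0.703125 < 0, so the root lies in [4, 4.25]
f(4.125) = 1.263672 > 0, so the root lies in [4.125, 4.25]
f(4.1875) = 0.3098 > 0, so the root lies in [4.1875, 4.25]
f(4.21875) = -0.1892 < 0, so the root lies in [4.1875, 4.21875]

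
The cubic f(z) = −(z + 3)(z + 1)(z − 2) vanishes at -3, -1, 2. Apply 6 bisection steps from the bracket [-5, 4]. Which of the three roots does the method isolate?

f(-0.5) = 3.125 > 0, so the root lies in [-0.5, 4]
f(1.75) = 3.265625 > 0, so the root lies in [1.75, 4]
f(2.875) = -19.919922 < 0, so the root lies in [1.75, 2.875]
f(2.3125) = -5.4993 < 0, so the root lies in [1.75, 2.3125]
f(2.03125) = -0.4766 < 0, so the root lies in [1.75, 2.03125]
f(1.890625) = 1.5462 > 0, so the root lies in [1.890625, 2.03125]

2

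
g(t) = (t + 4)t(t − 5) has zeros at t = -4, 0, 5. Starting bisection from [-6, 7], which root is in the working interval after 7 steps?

5

m = 0.5, g(m) = -10.125 (−); new bracket [0.5, 7]
m = 3.75, g(m) = -36.328125 (−); new bracket [3.75, 7]
m = 5.375, g(m) = 18.896484 (+); new bracket [3.75, 5.375]
m = 4.5625, g(m) = -17.0916 (−); new bracket [4.5625, 5.375]
m = 4.96875, g(m) = -1.3926 (−); new bracket [4.96875, 5.375]
m = 5.171875, g(m) = 8.153 (+); new bracket [4.96875, 5.171875]
m = 5.0703125, g(m) = 3.2336 (+); new bracket [4.96875, 5.0703125]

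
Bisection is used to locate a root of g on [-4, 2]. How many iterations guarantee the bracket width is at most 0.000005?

Width after n steps is 6/2^n. Need 2^n ≥ 6/0.000005 = 1200000.
2^20 = 1048576 < 1200000 ≤ 2^21 = 2097152, so n = 21.

21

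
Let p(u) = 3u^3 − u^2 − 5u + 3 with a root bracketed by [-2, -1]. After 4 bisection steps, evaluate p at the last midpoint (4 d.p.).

-0.7903

midpoint -1.5: p = -1.875 < 0 → [-1.5, -1]
midpoint -1.25: p = 1.828125 > 0 → [-1.5, -1.25]
midpoint -1.375: p = 0.185547 > 0 → [-1.5, -1.375]
midpoint -1.4375: p = -0.7903 < 0 → [-1.4375, -1.375]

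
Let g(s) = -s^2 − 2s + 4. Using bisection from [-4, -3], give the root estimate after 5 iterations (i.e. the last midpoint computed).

-3.21875

midpoint -3.5: g = -1.25 < 0 → [-3.5, -3]
midpoint -3.25: g = -0.0625 < 0 → [-3.25, -3]
midpoint -3.125: g = 0.484375 > 0 → [-3.25, -3.125]
midpoint -3.1875: g = 0.2148 > 0 → [-3.25, -3.1875]
midpoint -3.21875: g = 0.0771 > 0 → [-3.25, -3.21875]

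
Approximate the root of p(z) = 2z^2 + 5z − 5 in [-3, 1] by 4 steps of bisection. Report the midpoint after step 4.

m = -1, p(m) = -8 (−); new bracket [-1, 1]
m = 0, p(m) = -5 (−); new bracket [0, 1]
m = 0.5, p(m) = -2 (−); new bracket [0.5, 1]
m = 0.75, p(m) = -0.125 (−); new bracket [0.75, 1]

0.75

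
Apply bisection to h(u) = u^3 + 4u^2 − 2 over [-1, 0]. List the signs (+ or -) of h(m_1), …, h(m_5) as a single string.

h(-0.5) = -1.125 < 0, so the root lies in [-1, -0.5]
h(-0.75) = -0.171875 < 0, so the root lies in [-1, -0.75]
h(-0.875) = 0.392578 > 0, so the root lies in [-0.875, -0.75]
h(-0.8125) = 0.1042 > 0, so the root lies in [-0.8125, -0.75]
h(-0.78125) = -0.0354 < 0, so the root lies in [-0.8125, -0.78125]

--++-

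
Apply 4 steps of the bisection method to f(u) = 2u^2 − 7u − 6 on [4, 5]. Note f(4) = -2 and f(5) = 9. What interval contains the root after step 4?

f(4.5) = 3 > 0, so the root lies in [4, 4.5]
f(4.25) = 0.375 > 0, so the root lies in [4, 4.25]
f(4.125) = -0.84375 < 0, so the root lies in [4.125, 4.25]
f(4.1875) = -0.2422 < 0, so the root lies in [4.1875, 4.25]

[4.1875, 4.25]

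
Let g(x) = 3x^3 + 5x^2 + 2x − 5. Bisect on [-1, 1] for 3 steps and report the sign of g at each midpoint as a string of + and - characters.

g(0) = -5 < 0, so the root lies in [0, 1]
g(0.5) = -2.375 < 0, so the root lies in [0.5, 1]
g(0.75) = 0.578125 > 0, so the root lies in [0.5, 0.75]

--+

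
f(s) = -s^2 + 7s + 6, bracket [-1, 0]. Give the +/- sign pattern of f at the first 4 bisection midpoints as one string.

s = -0.5 gives f = 2.25, positive; keep [-1, -0.5]
s = -0.75 gives f = 0.1875, positive; keep [-1, -0.75]
s = -0.875 gives f = -0.890625, negative; keep [-0.875, -0.75]
s = -0.8125 gives f = -0.3477, negative; keep [-0.8125, -0.75]

++--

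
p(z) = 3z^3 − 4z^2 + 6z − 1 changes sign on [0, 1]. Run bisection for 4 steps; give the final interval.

p(0.5) = 1.375 > 0, so the root lies in [0, 0.5]
p(0.25) = 0.296875 > 0, so the root lies in [0, 0.25]
p(0.125) = -0.306641 < 0, so the root lies in [0.125, 0.25]
p(0.1875) = 0.0042 > 0, so the root lies in [0.125, 0.1875]

[0.125, 0.1875]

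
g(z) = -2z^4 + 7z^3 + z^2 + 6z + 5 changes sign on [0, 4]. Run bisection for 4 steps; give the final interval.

[3.75, 4]

midpoint 2: g = 45 > 0 → [2, 4]
midpoint 3: g = 59 > 0 → [3, 4]
midpoint 3.5: g = 38.25 > 0 → [3.5, 4]
midpoint 3.75: g = 15.1953 > 0 → [3.75, 4]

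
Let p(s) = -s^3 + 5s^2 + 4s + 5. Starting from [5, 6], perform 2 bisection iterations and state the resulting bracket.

[5.75, 6]

p(5.5) = 11.875 > 0, so the root lies in [5.5, 6]
p(5.75) = 3.203125 > 0, so the root lies in [5.75, 6]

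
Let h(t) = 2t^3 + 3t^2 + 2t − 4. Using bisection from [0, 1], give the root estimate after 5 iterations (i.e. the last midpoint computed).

0.71875

m = 0.5, h(m) = -2 (−); new bracket [0.5, 1]
m = 0.75, h(m) = 0.03125 (+); new bracket [0.5, 0.75]
m = 0.625, h(m) = -1.089844 (−); new bracket [0.625, 0.75]
m = 0.6875, h(m) = -0.5571 (−); new bracket [0.6875, 0.75]
m = 0.71875, h(m) = -0.2701 (−); new bracket [0.71875, 0.75]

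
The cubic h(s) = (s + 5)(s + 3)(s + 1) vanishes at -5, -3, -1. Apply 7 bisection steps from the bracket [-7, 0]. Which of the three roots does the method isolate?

-5

midpoint -3.5: h = 1.875 > 0 → [-7, -3.5]
midpoint -5.25: h = -2.390625 < 0 → [-5.25, -3.5]
midpoint -4.375: h = 2.900391 > 0 → [-5.25, -4.375]
midpoint -4.8125: h = 1.2957 > 0 → [-5.25, -4.8125]
midpoint -5.03125: h = -0.2559 < 0 → [-5.03125, -4.8125]
midpoint -4.921875: h = 0.5889 > 0 → [-5.03125, -4.921875]
midpoint -4.9765625: h = 0.1842 > 0 → [-5.03125, -4.9765625]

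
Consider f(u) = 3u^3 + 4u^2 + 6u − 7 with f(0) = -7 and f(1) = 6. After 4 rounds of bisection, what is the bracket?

m = 0.5, f(m) = -2.625 (−); new bracket [0.5, 1]
m = 0.75, f(m) = 1.015625 (+); new bracket [0.5, 0.75]
m = 0.625, f(m) = -0.955078 (−); new bracket [0.625, 0.75]
m = 0.6875, f(m) = -0.0095 (−); new bracket [0.6875, 0.75]

[0.6875, 0.75]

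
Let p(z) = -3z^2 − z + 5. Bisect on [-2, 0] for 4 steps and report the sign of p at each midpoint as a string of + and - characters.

+-++

z = -1 gives p = 3, positive; keep [-2, -1]
z = -1.5 gives p = -0.25, negative; keep [-1.5, -1]
z = -1.25 gives p = 1.5625, positive; keep [-1.5, -1.25]
z = -1.375 gives p = 0.7031, positive; keep [-1.5, -1.375]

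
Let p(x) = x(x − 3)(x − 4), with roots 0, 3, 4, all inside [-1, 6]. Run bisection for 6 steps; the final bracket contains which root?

p(2.5) = 1.875 > 0, so the root lies in [-1, 2.5]
p(0.75) = 5.484375 > 0, so the root lies in [-1, 0.75]
p(-0.125) = -1.611328 < 0, so the root lies in [-0.125, 0.75]
p(0.3125) = 3.0969 > 0, so the root lies in [-0.125, 0.3125]
p(0.09375) = 1.0643 > 0, so the root lies in [-0.125, 0.09375]
p(-0.015625) = -0.1892 < 0, so the root lies in [-0.015625, 0.09375]

0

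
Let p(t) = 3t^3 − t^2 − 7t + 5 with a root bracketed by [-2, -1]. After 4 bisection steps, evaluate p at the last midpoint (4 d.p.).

midpoint -1.5: p = 3.125 > 0 → [-2, -1.5]
midpoint -1.75: p = -1.890625 < 0 → [-1.75, -1.5]
midpoint -1.625: p = 0.861328 > 0 → [-1.75, -1.625]
midpoint -1.6875: p = -0.4514 < 0 → [-1.6875, -1.625]

-0.4514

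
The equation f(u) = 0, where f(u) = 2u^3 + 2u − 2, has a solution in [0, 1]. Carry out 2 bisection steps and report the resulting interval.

[0.5, 0.75]

m = 0.5, f(m) = -0.75 (−); new bracket [0.5, 1]
m = 0.75, f(m) = 0.34375 (+); new bracket [0.5, 0.75]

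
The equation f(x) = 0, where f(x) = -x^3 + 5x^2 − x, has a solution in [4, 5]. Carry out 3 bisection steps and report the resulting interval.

x = 4.5 gives f = 5.625, positive; keep [4.5, 5]
x = 4.75 gives f = 0.890625, positive; keep [4.75, 5]
x = 4.875 gives f = -1.904297, negative; keep [4.75, 4.875]

[4.75, 4.875]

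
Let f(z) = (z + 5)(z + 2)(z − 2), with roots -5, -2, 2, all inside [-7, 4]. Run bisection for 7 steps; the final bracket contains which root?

2

f(-1.5) = -6.125 < 0, so the root lies in [-1.5, 4]
f(1.25) = -15.234375 < 0, so the root lies in [1.25, 4]
f(2.625) = 22.041016 > 0, so the root lies in [1.25, 2.625]
f(1.9375) = -1.7073 < 0, so the root lies in [1.9375, 2.625]
f(2.28125) = 8.7674 > 0, so the root lies in [1.9375, 2.28125]
f(2.109375) = 3.1954 > 0, so the root lies in [1.9375, 2.109375]
f(2.0234375) = 0.6623 > 0, so the root lies in [1.9375, 2.0234375]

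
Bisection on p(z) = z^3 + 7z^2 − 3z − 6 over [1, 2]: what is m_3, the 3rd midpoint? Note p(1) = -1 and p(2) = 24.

m = 1.5, p(m) = 8.625 (+); new bracket [1, 1.5]
m = 1.25, p(m) = 3.140625 (+); new bracket [1, 1.25]
m = 1.125, p(m) = 0.908203 (+); new bracket [1, 1.125]

1.125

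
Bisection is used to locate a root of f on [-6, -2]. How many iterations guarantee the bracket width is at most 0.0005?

13

Width after n steps is 4/2^n. Need 2^n ≥ 4/0.0005 = 8000.
2^12 = 4096 < 8000 ≤ 2^13 = 8192, so n = 13.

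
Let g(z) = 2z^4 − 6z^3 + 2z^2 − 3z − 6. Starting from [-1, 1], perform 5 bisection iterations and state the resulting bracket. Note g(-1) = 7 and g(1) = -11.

[-0.75, -0.6875]

midpoint 0: g = -6 < 0 → [-1, 0]
midpoint -0.5: g = -3.125 < 0 → [-1, -0.5]
midpoint -0.75: g = 0.539062 > 0 → [-0.75, -0.5]
midpoint -0.625: g = -1.5737 < 0 → [-0.75, -0.625]
midpoint -0.6875: g = -0.5957 < 0 → [-0.75, -0.6875]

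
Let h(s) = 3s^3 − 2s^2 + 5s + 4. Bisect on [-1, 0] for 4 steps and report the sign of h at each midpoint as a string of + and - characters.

+--+

m = -0.5, h(m) = 0.625 (+); new bracket [-1, -0.5]
m = -0.75, h(m) = -2.140625 (−); new bracket [-0.75, -0.5]
m = -0.625, h(m) = -0.638672 (−); new bracket [-0.625, -0.5]
m = -0.5625, h(m) = 0.0208 (+); new bracket [-0.625, -0.5625]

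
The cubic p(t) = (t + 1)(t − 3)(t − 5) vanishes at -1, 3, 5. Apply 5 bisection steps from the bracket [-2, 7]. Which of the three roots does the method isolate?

-1

midpoint 2.5: p = 4.375 > 0 → [-2, 2.5]
midpoint 0.25: p = 16.328125 > 0 → [-2, 0.25]
midpoint -0.875: p = 2.845703 > 0 → [-2, -0.875]
midpoint -1.4375: p = -12.4978 < 0 → [-1.4375, -0.875]
midpoint -1.15625: p = -3.998 < 0 → [-1.15625, -0.875]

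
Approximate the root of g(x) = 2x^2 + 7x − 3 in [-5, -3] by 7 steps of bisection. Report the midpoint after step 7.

-3.890625

m = -4, g(m) = 1 (+); new bracket [-4, -3]
m = -3.5, g(m) = -3 (−); new bracket [-4, -3.5]
m = -3.75, g(m) = -1.125 (−); new bracket [-4, -3.75]
m = -3.875, g(m) = -0.0938 (−); new bracket [-4, -3.875]
m = -3.9375, g(m) = 0.4453 (+); new bracket [-3.9375, -3.875]
m = -3.90625, g(m) = 0.1738 (+); new bracket [-3.90625, -3.875]
m = -3.890625, g(m) = 0.0396 (+); new bracket [-3.890625, -3.875]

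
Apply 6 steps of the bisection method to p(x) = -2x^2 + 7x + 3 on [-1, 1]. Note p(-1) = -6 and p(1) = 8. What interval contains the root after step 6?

m = 0, p(m) = 3 (+); new bracket [-1, 0]
m = -0.5, p(m) = -1 (−); new bracket [-0.5, 0]
m = -0.25, p(m) = 1.125 (+); new bracket [-0.5, -0.25]
m = -0.375, p(m) = 0.0938 (+); new bracket [-0.5, -0.375]
m = -0.4375, p(m) = -0.4453 (−); new bracket [-0.4375, -0.375]
m = -0.40625, p(m) = -0.1738 (−); new bracket [-0.40625, -0.375]

[-0.40625, -0.375]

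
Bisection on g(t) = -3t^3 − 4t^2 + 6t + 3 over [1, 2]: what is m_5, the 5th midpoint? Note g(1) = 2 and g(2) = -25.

1.15625

t = 1.5 gives g = -7.125, negative; keep [1, 1.5]
t = 1.25 gives g = -1.609375, negative; keep [1, 1.25]
t = 1.125 gives g = 0.416016, positive; keep [1.125, 1.25]
t = 1.1875 gives g = -0.5393, negative; keep [1.125, 1.1875]
t = 1.15625 gives g = -0.0476, negative; keep [1.125, 1.15625]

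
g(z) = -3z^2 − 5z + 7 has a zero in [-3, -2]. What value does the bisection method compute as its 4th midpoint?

-2.5625

z = -2.5 gives g = 0.75, positive; keep [-3, -2.5]
z = -2.75 gives g = -1.9375, negative; keep [-2.75, -2.5]
z = -2.625 gives g = -0.546875, negative; keep [-2.625, -2.5]
z = -2.5625 gives g = 0.1133, positive; keep [-2.625, -2.5625]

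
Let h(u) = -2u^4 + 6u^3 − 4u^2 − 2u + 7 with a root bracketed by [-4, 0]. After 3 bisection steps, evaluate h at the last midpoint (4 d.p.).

6.1250

h(-2) = -85 < 0, so the root lies in [-2, 0]
h(-1) = -3 < 0, so the root lies in [-1, 0]
h(-0.5) = 6.125 > 0, so the root lies in [-1, -0.5]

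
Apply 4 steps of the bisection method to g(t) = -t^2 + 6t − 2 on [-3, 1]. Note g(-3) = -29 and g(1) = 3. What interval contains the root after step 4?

[0.25, 0.5]

midpoint -1: g = -9 < 0 → [-1, 1]
midpoint 0: g = -2 < 0 → [0, 1]
midpoint 0.5: g = 0.75 > 0 → [0, 0.5]
midpoint 0.25: g = -0.5625 < 0 → [0.25, 0.5]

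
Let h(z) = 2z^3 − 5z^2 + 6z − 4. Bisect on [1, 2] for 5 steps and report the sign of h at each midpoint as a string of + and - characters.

z = 1.5 gives h = 0.5, positive; keep [1, 1.5]
z = 1.25 gives h = -0.40625, negative; keep [1.25, 1.5]
z = 1.375 gives h = -0.003906, negative; keep [1.375, 1.5]
z = 1.4375 gives h = 0.2339, positive; keep [1.375, 1.4375]
z = 1.40625 gives h = 0.1116, positive; keep [1.375, 1.40625]

+--++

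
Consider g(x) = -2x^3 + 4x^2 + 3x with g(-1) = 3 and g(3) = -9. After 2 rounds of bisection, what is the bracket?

[2, 3]

g(1) = 5 > 0, so the root lies in [1, 3]
g(2) = 6 > 0, so the root lies in [2, 3]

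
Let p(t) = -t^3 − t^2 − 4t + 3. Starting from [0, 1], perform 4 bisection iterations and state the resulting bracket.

t = 0.5 gives p = 0.625, positive; keep [0.5, 1]
t = 0.75 gives p = -0.984375, negative; keep [0.5, 0.75]
t = 0.625 gives p = -0.134766, negative; keep [0.5, 0.625]
t = 0.5625 gives p = 0.2556, positive; keep [0.5625, 0.625]

[0.5625, 0.625]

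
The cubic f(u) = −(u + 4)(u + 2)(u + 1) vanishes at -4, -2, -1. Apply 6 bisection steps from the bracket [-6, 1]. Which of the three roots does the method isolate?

-4

f(-2.5) = -1.125 < 0, so the root lies in [-6, -2.5]
f(-4.25) = 1.828125 > 0, so the root lies in [-4.25, -2.5]
f(-3.375) = -2.041016 < 0, so the root lies in [-4.25, -3.375]
f(-3.8125) = -0.9558 < 0, so the root lies in [-4.25, -3.8125]
f(-4.03125) = 0.1924 > 0, so the root lies in [-4.03125, -3.8125]
f(-3.921875) = -0.4387 < 0, so the root lies in [-4.03125, -3.921875]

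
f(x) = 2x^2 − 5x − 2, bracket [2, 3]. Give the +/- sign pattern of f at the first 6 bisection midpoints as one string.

m = 2.5, f(m) = -2 (−); new bracket [2.5, 3]
m = 2.75, f(m) = -0.625 (−); new bracket [2.75, 3]
m = 2.875, f(m) = 0.15625 (+); new bracket [2.75, 2.875]
m = 2.8125, f(m) = -0.2422 (−); new bracket [2.8125, 2.875]
m = 2.84375, f(m) = -0.0449 (−); new bracket [2.84375, 2.875]
m = 2.859375, f(m) = 0.0552 (+); new bracket [2.84375, 2.859375]

--+--+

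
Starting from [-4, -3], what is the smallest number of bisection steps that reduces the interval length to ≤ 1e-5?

17

Width after n steps is 1/2^n. Need 2^n ≥ 1/1e-5 = 100000.
2^16 = 65536 < 100000 ≤ 2^17 = 131072, so n = 17.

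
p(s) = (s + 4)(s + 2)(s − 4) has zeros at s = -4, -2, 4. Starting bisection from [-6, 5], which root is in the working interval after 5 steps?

4

midpoint -0.5: p = -23.625 < 0 → [-0.5, 5]
midpoint 2.25: p = -46.484375 < 0 → [2.25, 5]
midpoint 3.625: p = -16.083984 < 0 → [3.625, 5]
midpoint 4.3125: p = 16.3977 > 0 → [3.625, 4.3125]
midpoint 3.96875: p = -1.4864 < 0 → [3.96875, 4.3125]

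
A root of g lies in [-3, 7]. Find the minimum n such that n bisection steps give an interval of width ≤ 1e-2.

Width after n steps is 10/2^n. Need 2^n ≥ 10/1e-2 = 1000.
2^9 = 512 < 1000 ≤ 2^10 = 1024, so n = 10.

10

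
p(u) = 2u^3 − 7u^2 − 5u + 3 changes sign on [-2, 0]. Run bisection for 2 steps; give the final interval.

p(-1) = -1 < 0, so the root lies in [-1, 0]
p(-0.5) = 3.5 > 0, so the root lies in [-1, -0.5]

[-1, -0.5]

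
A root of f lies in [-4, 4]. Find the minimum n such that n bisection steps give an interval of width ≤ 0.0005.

Width after n steps is 8/2^n. Need 2^n ≥ 8/0.0005 = 16000.
2^13 = 8192 < 16000 ≤ 2^14 = 16384, so n = 14.

14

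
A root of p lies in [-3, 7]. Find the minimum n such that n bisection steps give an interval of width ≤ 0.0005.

15

Width after n steps is 10/2^n. Need 2^n ≥ 10/0.0005 = 20000.
2^14 = 16384 < 20000 ≤ 2^15 = 32768, so n = 15.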